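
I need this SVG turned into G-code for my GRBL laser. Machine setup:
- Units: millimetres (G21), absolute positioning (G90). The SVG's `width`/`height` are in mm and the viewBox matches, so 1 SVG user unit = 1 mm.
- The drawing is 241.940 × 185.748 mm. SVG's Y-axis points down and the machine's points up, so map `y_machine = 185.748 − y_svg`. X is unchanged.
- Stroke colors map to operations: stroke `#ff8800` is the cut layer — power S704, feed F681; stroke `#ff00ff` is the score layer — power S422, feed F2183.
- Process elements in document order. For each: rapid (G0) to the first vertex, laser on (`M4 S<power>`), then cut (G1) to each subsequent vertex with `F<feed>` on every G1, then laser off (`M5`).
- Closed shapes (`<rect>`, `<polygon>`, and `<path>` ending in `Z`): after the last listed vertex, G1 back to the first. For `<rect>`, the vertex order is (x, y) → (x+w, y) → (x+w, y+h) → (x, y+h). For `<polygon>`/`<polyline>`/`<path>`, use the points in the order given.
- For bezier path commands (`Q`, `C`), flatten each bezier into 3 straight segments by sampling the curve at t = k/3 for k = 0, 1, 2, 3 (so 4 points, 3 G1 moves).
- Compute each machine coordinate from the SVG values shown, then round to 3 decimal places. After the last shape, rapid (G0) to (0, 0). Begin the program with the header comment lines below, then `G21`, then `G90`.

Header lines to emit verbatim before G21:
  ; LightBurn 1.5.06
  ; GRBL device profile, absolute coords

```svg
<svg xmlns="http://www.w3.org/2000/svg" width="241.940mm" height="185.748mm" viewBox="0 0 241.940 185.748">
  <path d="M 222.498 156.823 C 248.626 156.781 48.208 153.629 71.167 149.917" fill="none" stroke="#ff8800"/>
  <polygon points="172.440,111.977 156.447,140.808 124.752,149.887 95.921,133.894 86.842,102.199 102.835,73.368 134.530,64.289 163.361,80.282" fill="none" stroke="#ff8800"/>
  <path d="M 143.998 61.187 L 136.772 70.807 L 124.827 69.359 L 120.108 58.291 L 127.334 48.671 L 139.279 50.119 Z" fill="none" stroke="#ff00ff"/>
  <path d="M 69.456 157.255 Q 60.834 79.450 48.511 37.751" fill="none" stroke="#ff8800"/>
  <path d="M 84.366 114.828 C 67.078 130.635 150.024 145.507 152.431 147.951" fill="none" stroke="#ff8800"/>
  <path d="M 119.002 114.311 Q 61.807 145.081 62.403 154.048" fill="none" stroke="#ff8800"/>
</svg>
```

viewBox `0 0 241.940 185.748` with mm width/height → 1 unit = 1 mm. Flip: y_m = 185.748 − y_svg.

**Shape 1** — `<path>` cubic bezier, stroke `#ff8800` → cut (S704, F681). Control points (SVG): P0=(222.498,156.823), P1=(248.626,156.781), P2=(48.208,153.629), P3=(71.167,149.917); sampled at t=k/3. Machine vertices: (222.498,28.925) → (189.774,29.909) → (106.003,32.400) → (71.167,35.831). Open path.

**Shape 2** — `<polygon>` regular polygon, stroke `#ff8800` → cut (S704, F681). Machine vertices: (172.440,73.771) → (156.447,44.940) → (124.752,35.861) → (95.921,51.854) → (86.842,83.549) → (102.835,112.380) → (134.530,121.459) → (163.361,105.466) → (172.440,73.771). Closed: final G1 returns to the first vertex.

**Shape 3** — `<path>` regular polygon, stroke `#ff00ff` → score (S422, F2183). Machine vertices: (143.998,124.561) → (136.772,114.941) → (124.827,116.389) → (120.108,127.457) → (127.334,137.077) → (139.279,135.629) → (143.998,124.561). Closed: final G1 returns to the first vertex.

**Shape 4** — `<path>` quadratic bezier, stroke `#ff8800` → cut (S704, F681). Control points (SVG): P0=(69.456,157.255), P1=(60.834,79.450), P2=(48.511,37.751); sampled at t=k/3. Machine vertices: (69.456,28.493) → (63.297,76.351) → (56.315,116.186) → (48.511,147.997). Open path.

**Shape 5** — `<path>` cubic bezier, stroke `#ff8800` → cut (S704, F681). Control points (SVG): P0=(84.366,114.828), P1=(67.078,130.635), P2=(150.024,145.507), P3=(152.431,147.951); sampled at t=k/3. Machine vertices: (84.366,70.920) → (93.794,55.850) → (129.873,43.958) → (152.431,37.797). Open path.

**Shape 6** — `<path>` quadratic bezier, stroke `#ff8800` → cut (S704, F681). Control points (SVG): P0=(119.002,114.311), P1=(61.807,145.081), P2=(62.403,154.048); sampled at t=k/3. Machine vertices: (119.002,71.437) → (87.293,53.346) → (68.427,40.101) → (62.403,31.700). Open path.

; LightBurn 1.5.06
; GRBL device profile, absolute coords
G21
G90
G0 X222.498 Y28.925
M4 S704
G1 X189.774 Y29.909 F681
G1 X106.003 Y32.400 F681
G1 X71.167 Y35.831 F681
M5
G0 X172.440 Y73.771
M4 S704
G1 X156.447 Y44.940 F681
G1 X124.752 Y35.861 F681
G1 X95.921 Y51.854 F681
G1 X86.842 Y83.549 F681
G1 X102.835 Y112.380 F681
G1 X134.530 Y121.459 F681
G1 X163.361 Y105.466 F681
G1 X172.440 Y73.771 F681
M5
G0 X143.998 Y124.561
M4 S422
G1 X136.772 Y114.941 F2183
G1 X124.827 Y116.389 F2183
G1 X120.108 Y127.457 F2183
G1 X127.334 Y137.077 F2183
G1 X139.279 Y135.629 F2183
G1 X143.998 Y124.561 F2183
M5
G0 X69.456 Y28.493
M4 S704
G1 X63.297 Y76.351 F681
G1 X56.315 Y116.186 F681
G1 X48.511 Y147.997 F681
M5
G0 X84.366 Y70.920
M4 S704
G1 X93.794 Y55.850 F681
G1 X129.873 Y43.958 F681
G1 X152.431 Y37.797 F681
M5
G0 X119.002 Y71.437
M4 S704
G1 X87.293 Y53.346 F681
G1 X68.427 Y40.101 F681
G1 X62.403 Y31.700 F681
M5
G0 X0.000 Y0.000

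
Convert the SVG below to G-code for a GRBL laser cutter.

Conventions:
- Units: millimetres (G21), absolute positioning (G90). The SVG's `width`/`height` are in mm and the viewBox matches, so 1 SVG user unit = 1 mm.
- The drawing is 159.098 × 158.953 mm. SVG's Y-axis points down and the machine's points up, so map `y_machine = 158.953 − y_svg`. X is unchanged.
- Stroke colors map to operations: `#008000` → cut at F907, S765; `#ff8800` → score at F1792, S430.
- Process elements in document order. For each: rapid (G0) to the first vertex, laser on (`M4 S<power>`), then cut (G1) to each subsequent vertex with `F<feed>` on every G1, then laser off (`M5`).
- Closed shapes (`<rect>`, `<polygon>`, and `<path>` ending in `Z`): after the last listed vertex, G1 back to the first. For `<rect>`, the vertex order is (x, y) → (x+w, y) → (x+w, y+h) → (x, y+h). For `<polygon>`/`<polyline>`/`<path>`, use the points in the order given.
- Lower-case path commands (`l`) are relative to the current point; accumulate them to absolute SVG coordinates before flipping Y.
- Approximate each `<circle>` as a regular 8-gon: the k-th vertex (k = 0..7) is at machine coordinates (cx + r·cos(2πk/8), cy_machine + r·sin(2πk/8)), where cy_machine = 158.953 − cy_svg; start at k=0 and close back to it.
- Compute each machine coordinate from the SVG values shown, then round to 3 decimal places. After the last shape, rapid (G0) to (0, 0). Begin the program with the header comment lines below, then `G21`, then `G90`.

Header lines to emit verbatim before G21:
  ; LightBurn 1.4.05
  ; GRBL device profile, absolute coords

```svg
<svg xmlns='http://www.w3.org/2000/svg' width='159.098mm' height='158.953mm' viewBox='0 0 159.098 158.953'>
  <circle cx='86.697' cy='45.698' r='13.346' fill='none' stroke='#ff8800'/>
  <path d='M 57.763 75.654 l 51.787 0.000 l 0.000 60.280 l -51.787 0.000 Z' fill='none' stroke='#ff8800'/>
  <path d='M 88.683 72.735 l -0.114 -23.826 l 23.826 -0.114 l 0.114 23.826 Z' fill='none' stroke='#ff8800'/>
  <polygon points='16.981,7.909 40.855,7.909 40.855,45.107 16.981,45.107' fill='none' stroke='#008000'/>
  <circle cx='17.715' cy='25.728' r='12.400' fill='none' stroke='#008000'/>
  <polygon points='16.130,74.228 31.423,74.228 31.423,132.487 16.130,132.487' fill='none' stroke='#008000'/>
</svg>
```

Since the viewBox matches the mm dimensions, user units are millimetres directly. The only transform is the Y-flip y_m = 158.953 − y_svg.

Shape 1 is a circle drawn with `<circle>`. Its stroke #ff8800 means score at S430, F1792. After flipping Y the toolpath is (100.043,113.255) → (96.134,122.692) → (86.697,126.601) → (77.260,122.692) → (73.351,113.255) → (77.260,103.818) → (86.697,99.909) → (96.134,103.818) → (100.043,113.255), returning to the start.

Shape 2 is a rectangle drawn with `<path>`. Its stroke #ff8800 means score at S430, F1792. After flipping Y the toolpath is (57.763,83.299) → (109.550,83.299) → (109.550,23.019) → (57.763,23.019) → (57.763,83.299), returning to the start.

Shape 3 is a regular polygon drawn with `<path>`. Its stroke #ff8800 means score at S430, F1792. After flipping Y the toolpath is (88.683,86.218) → (88.569,110.044) → (112.395,110.158) → (112.509,86.332) → (88.683,86.218), returning to the start.

Shape 4 is a rectangle drawn with `<polygon>`. Its stroke #008000 means cut at S765, F907. After flipping Y the toolpath is (16.981,151.044) → (40.855,151.044) → (40.855,113.846) → (16.981,113.846) → (16.981,151.044), returning to the start.

Shape 5 is a circle drawn with `<circle>`. Its stroke #008000 means cut at S765, F907. After flipping Y the toolpath is (30.115,133.225) → (26.483,141.993) → (17.715,145.625) → (8.947,141.993) → (5.315,133.225) → (8.947,124.457) → (17.715,120.825) → (26.483,124.457) → (30.115,133.225), returning to the start.

Shape 6 is a rectangle drawn with `<polygon>`. Its stroke #008000 means cut at S765, F907. After flipping Y the toolpath is (16.130,84.725) → (31.423,84.725) → (31.423,26.466) → (16.130,26.466) → (16.130,84.725), returning to the start.

; LightBurn 1.4.05
; GRBL device profile, absolute coords
G21
G90
G0 X100.043 Y113.255
M4 S430
G1 X96.134 Y122.692 F1792
G1 X86.697 Y126.601 F1792
G1 X77.260 Y122.692 F1792
G1 X73.351 Y113.255 F1792
G1 X77.260 Y103.818 F1792
G1 X86.697 Y99.909 F1792
G1 X96.134 Y103.818 F1792
G1 X100.043 Y113.255 F1792
M5
G0 X57.763 Y83.299
M4 S430
G1 X109.550 Y83.299 F1792
G1 X109.550 Y23.019 F1792
G1 X57.763 Y23.019 F1792
G1 X57.763 Y83.299 F1792
M5
G0 X88.683 Y86.218
M4 S430
G1 X88.569 Y110.044 F1792
G1 X112.395 Y110.158 F1792
G1 X112.509 Y86.332 F1792
G1 X88.683 Y86.218 F1792
M5
G0 X16.981 Y151.044
M4 S765
G1 X40.855 Y151.044 F907
G1 X40.855 Y113.846 F907
G1 X16.981 Y113.846 F907
G1 X16.981 Y151.044 F907
M5
G0 X30.115 Y133.225
M4 S765
G1 X26.483 Y141.993 F907
G1 X17.715 Y145.625 F907
G1 X8.947 Y141.993 F907
G1 X5.315 Y133.225 F907
G1 X8.947 Y124.457 F907
G1 X17.715 Y120.825 F907
G1 X26.483 Y124.457 F907
G1 X30.115 Y133.225 F907
M5
G0 X16.130 Y84.725
M4 S765
G1 X31.423 Y84.725 F907
G1 X31.423 Y26.466 F907
G1 X16.130 Y26.466 F907
G1 X16.130 Y84.725 F907
M5
G0 X0.000 Y0.000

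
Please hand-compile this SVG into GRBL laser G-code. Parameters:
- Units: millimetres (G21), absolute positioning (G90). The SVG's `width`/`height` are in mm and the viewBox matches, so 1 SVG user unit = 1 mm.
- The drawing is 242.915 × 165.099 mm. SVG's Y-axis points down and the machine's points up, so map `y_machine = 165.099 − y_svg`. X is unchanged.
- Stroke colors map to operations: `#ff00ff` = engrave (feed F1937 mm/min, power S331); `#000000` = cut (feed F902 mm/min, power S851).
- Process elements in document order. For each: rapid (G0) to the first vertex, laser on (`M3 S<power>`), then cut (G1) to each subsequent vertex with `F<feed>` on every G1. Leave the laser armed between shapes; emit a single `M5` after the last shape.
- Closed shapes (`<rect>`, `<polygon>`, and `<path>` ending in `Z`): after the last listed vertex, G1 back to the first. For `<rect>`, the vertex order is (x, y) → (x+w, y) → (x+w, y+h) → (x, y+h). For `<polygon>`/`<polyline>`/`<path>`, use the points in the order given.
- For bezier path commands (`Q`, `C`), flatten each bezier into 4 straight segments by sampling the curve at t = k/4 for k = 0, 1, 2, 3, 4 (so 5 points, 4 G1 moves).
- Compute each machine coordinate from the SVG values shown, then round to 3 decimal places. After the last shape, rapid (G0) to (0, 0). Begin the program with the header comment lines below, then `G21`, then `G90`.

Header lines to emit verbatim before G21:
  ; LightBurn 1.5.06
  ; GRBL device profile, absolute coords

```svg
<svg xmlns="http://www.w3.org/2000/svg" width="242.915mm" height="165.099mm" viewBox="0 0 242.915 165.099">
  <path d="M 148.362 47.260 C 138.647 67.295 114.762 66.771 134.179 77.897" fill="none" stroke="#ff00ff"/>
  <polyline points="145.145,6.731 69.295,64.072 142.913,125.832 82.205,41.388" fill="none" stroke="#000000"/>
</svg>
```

1 u = 1 mm; y_m = 165.099 − y.

[1] `<path>` cubic bezier, #ff00ff→engrave S331 F1937: (148.362,117.839) → (139.317,106.164) → (130.346,99.180) → (126.837,93.865) → (134.179,87.202)

[2] `<polyline>` open polyline, #000000→cut S851 F902: (145.145,158.368) → (69.295,101.027) → (142.913,39.267) → (82.205,123.711)

; LightBurn 1.5.06
; GRBL device profile, absolute coords
G21
G90
G0 X148.362 Y117.839
M3 S331
G1 X139.317 Y106.164 F1937
G1 X130.346 Y99.180 F1937
G1 X126.837 Y93.865 F1937
G1 X134.179 Y87.202 F1937
G0 X145.145 Y158.368
M3 S851
G1 X69.295 Y101.027 F902
G1 X142.913 Y39.267 F902
G1 X82.205 Y123.711 F902
M5
G0 X0.000 Y0.000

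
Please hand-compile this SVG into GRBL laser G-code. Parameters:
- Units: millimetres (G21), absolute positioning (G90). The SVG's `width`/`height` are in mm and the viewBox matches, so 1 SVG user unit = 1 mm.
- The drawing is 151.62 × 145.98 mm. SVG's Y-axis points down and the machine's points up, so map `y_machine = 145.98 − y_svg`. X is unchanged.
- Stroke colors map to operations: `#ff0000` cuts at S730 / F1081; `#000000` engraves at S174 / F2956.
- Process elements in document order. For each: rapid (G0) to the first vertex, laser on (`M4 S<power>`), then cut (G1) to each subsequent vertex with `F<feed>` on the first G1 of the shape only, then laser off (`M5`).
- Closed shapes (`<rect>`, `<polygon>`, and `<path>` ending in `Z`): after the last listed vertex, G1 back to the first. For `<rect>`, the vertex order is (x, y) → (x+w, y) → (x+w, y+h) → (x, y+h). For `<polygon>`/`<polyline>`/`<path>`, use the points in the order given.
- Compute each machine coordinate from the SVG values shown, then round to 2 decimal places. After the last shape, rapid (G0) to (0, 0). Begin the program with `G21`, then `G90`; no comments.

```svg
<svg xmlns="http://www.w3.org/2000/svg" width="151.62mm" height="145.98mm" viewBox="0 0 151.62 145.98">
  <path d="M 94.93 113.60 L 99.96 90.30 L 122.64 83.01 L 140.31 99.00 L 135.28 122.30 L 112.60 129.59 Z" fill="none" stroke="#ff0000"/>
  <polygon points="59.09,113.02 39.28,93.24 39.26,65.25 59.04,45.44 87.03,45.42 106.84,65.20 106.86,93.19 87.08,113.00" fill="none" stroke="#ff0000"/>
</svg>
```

G21
G90
G0 X94.93 Y32.38
M4 S730
G1 X99.96 Y55.68 F1081
G1 X122.64 Y62.97
G1 X140.31 Y46.98
G1 X135.28 Y23.68
G1 X112.60 Y16.39
G1 X94.93 Y32.38
M5
G0 X59.09 Y32.96
M4 S730
G1 X39.28 Y52.74 F1081
G1 X39.26 Y80.73
G1 X59.04 Y100.54
G1 X87.03 Y100.56
G1 X106.84 Y80.78
G1 X106.86 Y52.79
G1 X87.08 Y32.98
G1 X59.09 Y32.96
M5
G0 X0.00 Y0.00

viewBox `0 0 151.62 145.98` with mm width/height → 1 unit = 1 mm. Flip: y_m = 145.98 − y_svg.

**Shape 1** — `<path>` regular polygon, stroke `#ff0000` → cut (S730, F1081). Machine vertices: (94.93,32.38) → (99.96,55.68) → (122.64,62.97) → (140.31,46.98) → (135.28,23.68) → (112.60,16.39) → (94.93,32.38). Closed: final G1 returns to the first vertex.

**Shape 2** — `<polygon>` regular polygon, stroke `#ff0000` → cut (S730, F1081). Machine vertices: (59.09,32.96) → (39.28,52.74) → (39.26,80.73) → (59.04,100.54) → (87.03,100.56) → (106.84,80.78) → (106.86,52.79) → (87.08,32.98) → (59.09,32.96). Closed: final G1 returns to the first vertex.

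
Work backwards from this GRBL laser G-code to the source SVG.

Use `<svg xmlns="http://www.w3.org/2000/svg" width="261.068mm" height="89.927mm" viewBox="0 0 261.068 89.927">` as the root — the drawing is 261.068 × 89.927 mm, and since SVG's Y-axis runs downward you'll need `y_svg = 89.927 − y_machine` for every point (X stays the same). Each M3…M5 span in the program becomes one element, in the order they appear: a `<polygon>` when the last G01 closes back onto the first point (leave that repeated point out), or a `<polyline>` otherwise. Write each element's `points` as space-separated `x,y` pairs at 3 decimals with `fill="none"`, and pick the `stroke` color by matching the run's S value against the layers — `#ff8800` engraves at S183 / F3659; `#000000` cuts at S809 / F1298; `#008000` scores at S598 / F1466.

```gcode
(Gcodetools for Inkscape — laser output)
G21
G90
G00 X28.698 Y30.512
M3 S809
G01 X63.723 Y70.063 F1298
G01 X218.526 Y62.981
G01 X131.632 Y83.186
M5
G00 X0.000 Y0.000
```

Each laser-on run becomes one SVG element. Flip Y back into SVG space with y_svg = 89.927 − y_machine. Every run uses S809, so all elements get stroke `#000000` (cut).

Run 1: The run is open, so emit a `<polyline>` with points (Y-flipped): 28.698,59.415 63.723,19.864 218.526,26.946 131.632,6.741.

<svg xmlns="http://www.w3.org/2000/svg" width="261.068mm" height="89.927mm" viewBox="0 0 261.068 89.927">
  <polyline points="28.698,59.415 63.723,19.864 218.526,26.946 131.632,6.741" fill="none" stroke="#000000"/>
</svg>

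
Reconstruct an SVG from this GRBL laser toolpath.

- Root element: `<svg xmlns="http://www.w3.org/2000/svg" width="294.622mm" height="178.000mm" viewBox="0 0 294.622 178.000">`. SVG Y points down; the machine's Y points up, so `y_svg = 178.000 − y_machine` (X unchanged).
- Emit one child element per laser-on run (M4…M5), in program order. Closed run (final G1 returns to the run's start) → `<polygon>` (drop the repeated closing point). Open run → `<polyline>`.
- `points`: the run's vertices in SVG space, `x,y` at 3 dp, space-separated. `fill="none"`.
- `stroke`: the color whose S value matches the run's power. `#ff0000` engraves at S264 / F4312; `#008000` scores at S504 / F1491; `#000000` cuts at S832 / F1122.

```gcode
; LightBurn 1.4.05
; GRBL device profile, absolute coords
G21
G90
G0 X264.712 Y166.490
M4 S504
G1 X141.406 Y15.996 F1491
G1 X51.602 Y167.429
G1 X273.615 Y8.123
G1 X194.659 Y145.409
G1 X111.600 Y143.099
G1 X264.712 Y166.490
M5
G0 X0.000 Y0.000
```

Machine Y-up, SVG Y-down with viewBox height 178.000, so y_svg = 178.000 − y_machine; X carries over. Every run uses S504, so all elements get stroke `#008000` (score).

Run 1: The run returns to its start, so emit a `<polygon>` with points (Y-flipped): 264.712,11.510 141.406,162.004 51.602,10.571 273.615,169.877 194.659,32.591 111.600,34.901.

<svg xmlns="http://www.w3.org/2000/svg" width="294.622mm" height="178.000mm" viewBox="0 0 294.622 178.000">
  <polygon points="264.712,11.510 141.406,162.004 51.602,10.571 273.615,169.877 194.659,32.591 111.600,34.901" fill="none" stroke="#008000"/>
</svg>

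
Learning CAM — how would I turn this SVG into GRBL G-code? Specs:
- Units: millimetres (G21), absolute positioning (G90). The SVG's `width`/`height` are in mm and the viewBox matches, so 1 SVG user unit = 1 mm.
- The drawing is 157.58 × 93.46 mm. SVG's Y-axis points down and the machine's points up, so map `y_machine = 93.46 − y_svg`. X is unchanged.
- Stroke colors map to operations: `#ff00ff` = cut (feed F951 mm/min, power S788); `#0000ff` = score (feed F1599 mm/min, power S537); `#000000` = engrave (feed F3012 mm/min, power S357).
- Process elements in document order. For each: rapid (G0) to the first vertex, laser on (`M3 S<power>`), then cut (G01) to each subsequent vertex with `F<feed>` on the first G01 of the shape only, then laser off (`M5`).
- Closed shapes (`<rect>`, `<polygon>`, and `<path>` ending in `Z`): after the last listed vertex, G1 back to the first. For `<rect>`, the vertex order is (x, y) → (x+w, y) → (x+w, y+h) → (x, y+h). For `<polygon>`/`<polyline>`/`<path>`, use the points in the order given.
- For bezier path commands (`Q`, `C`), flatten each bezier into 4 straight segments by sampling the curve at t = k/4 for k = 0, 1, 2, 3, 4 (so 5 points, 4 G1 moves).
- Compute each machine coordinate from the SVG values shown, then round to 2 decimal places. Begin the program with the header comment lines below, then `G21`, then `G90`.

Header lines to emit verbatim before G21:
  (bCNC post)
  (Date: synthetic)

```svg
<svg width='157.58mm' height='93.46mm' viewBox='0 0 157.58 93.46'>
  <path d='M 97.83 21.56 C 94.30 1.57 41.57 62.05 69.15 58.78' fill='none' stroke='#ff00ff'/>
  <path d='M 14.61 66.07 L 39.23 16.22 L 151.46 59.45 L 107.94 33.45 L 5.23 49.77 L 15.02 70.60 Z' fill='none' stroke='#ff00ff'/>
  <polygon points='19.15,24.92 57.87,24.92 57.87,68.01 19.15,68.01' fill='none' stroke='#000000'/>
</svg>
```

(bCNC post)
(Date: synthetic)
G21
G90
G0 X97.83 Y71.90
M3 S788
G01 X87.98 Y74.06 F951
G01 X71.82 Y59.56
G01 X61.50 Y41.93
G01 X69.15 Y34.68
M5
G0 X14.61 Y27.39
M3 S788
G01 X39.23 Y77.24 F951
G01 X151.46 Y34.01
G01 X107.94 Y60.01
G01 X5.23 Y43.69
G01 X15.02 Y22.86
G01 X14.61 Y27.39
M5
G0 X19.15 Y68.54
M3 S357
G01 X57.87 Y68.54 F3012
G01 X57.87 Y25.45
G01 X19.15 Y25.45
G01 X19.15 Y68.54
M5

1 u = 1 mm; y_m = 93.46 − y.

[1] `<path>` cubic bezier, #ff00ff→cut S788 F951: (97.83,71.90) → (87.98,74.06) → (71.82,59.56) → (61.50,41.93) → (69.15,34.68)

[2] `<path>` closed polygon, #ff00ff→cut S788 F951: (14.61,27.39) → (39.23,77.24) → (151.46,34.01) → (107.94,60.01) → (5.23,43.69) → (15.02,22.86) → (14.61,27.39) (closed)

[3] `<polygon>` rectangle, #000000→engrave S357 F3012: (19.15,68.54) → (57.87,68.54) → (57.87,25.45) → (19.15,25.45) → (19.15,68.54) (closed)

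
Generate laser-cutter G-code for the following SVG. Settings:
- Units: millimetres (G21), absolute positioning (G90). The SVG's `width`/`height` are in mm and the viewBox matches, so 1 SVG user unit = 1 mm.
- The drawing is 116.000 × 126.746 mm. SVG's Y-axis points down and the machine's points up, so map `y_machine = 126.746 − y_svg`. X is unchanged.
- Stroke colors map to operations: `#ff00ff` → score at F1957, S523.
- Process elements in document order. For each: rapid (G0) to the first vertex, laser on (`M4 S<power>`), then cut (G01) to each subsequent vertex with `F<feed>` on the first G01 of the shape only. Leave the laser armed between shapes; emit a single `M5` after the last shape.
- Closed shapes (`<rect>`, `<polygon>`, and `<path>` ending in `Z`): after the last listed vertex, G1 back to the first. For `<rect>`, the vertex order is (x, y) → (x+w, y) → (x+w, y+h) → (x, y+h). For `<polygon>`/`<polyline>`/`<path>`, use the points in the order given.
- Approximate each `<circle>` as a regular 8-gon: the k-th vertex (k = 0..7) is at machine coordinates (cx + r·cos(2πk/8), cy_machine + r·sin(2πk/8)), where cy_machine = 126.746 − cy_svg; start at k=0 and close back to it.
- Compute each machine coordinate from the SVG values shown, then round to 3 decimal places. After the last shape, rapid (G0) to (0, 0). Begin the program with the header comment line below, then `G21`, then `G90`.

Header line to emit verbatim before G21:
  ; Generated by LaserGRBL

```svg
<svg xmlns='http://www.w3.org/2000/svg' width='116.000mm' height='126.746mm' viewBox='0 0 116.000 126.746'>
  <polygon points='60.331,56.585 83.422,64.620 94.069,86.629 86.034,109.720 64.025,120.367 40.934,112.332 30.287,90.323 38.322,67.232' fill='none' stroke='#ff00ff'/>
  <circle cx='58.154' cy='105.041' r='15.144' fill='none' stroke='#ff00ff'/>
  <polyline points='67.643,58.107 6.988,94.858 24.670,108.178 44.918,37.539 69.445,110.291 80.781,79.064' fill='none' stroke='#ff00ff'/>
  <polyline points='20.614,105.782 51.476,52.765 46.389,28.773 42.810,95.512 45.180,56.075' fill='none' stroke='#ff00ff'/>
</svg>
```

viewBox `0 0 116.000 126.746` with mm width/height → 1 unit = 1 mm. Flip: y_m = 126.746 − y_svg.

**Shape 1** — `<polygon>` regular polygon, stroke `#ff00ff` → score (S523, F1957). Machine vertices: (60.331,70.161) → (83.422,62.126) → (94.069,40.117) → (86.034,17.026) → (64.025,6.379) → (40.934,14.414) → (30.287,36.423) → (38.322,59.514) → (60.331,70.161). Closed: final G1 returns to the first vertex.

**Shape 2** — `<circle>` circle, stroke `#ff00ff` → score (S523, F1957). Machine vertices: (73.298,21.705) → (68.862,32.413) → (58.154,36.849) → (47.446,32.413) → (43.010,21.705) → (47.446,10.997) → (58.154,6.561) → (68.862,10.997) → (73.298,21.705). Closed: final G1 returns to the first vertex.

**Shape 3** — `<polyline>` open polyline, stroke `#ff00ff` → score (S523, F1957). Machine vertices: (67.643,68.639) → (6.988,31.888) → (24.670,18.568) → (44.918,89.207) → (69.445,16.455) → (80.781,47.682). Open path.

**Shape 4** — `<polyline>` open polyline, stroke `#ff00ff` → score (S523, F1957). Machine vertices: (20.614,20.964) → (51.476,73.981) → (46.389,97.973) → (42.810,31.234) → (45.180,70.671). Open path.

; Generated by LaserGRBL
G21
G90
G0 X60.331 Y70.161
M4 S523
G01 X83.422 Y62.126 F1957
G01 X94.069 Y40.117
G01 X86.034 Y17.026
G01 X64.025 Y6.379
G01 X40.934 Y14.414
G01 X30.287 Y36.423
G01 X38.322 Y59.514
G01 X60.331 Y70.161
G0 X73.298 Y21.705
M4 S523
G01 X68.862 Y32.413 F1957
G01 X58.154 Y36.849
G01 X47.446 Y32.413
G01 X43.010 Y21.705
G01 X47.446 Y10.997
G01 X58.154 Y6.561
G01 X68.862 Y10.997
G01 X73.298 Y21.705
G0 X67.643 Y68.639
M4 S523
G01 X6.988 Y31.888 F1957
G01 X24.670 Y18.568
G01 X44.918 Y89.207
G01 X69.445 Y16.455
G01 X80.781 Y47.682
G0 X20.614 Y20.964
M4 S523
G01 X51.476 Y73.981 F1957
G01 X46.389 Y97.973
G01 X42.810 Y31.234
G01 X45.180 Y70.671
M5
G0 X0.000 Y0.000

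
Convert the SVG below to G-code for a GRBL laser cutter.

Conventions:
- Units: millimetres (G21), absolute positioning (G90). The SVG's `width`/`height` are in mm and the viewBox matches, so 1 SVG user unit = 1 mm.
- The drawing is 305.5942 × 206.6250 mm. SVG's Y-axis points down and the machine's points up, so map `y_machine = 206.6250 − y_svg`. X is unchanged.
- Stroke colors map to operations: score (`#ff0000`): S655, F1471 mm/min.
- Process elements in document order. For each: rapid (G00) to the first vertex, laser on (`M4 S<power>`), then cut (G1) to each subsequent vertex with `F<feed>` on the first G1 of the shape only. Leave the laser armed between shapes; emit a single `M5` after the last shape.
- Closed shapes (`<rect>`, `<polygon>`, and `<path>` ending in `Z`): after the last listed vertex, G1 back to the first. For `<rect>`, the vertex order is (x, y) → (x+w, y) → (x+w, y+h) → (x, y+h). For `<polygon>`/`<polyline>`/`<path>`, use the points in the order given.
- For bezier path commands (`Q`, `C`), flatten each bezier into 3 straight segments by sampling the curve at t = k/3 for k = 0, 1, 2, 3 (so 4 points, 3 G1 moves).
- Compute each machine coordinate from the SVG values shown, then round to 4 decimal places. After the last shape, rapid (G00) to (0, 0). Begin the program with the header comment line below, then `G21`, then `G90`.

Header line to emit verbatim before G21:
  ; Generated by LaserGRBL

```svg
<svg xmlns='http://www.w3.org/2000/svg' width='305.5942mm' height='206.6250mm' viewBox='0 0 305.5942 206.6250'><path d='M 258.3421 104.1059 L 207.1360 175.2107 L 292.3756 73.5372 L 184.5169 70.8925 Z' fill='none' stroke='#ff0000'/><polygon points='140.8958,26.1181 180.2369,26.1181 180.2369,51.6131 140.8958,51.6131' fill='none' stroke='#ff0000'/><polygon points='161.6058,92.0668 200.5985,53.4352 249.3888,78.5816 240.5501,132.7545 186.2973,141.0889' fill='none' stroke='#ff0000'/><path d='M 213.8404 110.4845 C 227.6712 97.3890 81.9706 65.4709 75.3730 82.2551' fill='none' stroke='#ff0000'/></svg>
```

; Generated by LaserGRBL
G21
G90
G00 X258.3421 Y102.5191
M4 S655
G1 X207.1360 Y31.4143 F1471
G1 X292.3756 Y133.0878
G1 X184.5169 Y135.7325
G1 X258.3421 Y102.5191
G00 X140.8958 Y180.5069
M4 S655
G1 X180.2369 Y180.5069 F1471
G1 X180.2369 Y155.0119
G1 X140.8958 Y155.0119
G1 X140.8958 Y180.5069
G00 X161.6058 Y114.5582
M4 S655
G1 X200.5985 Y153.1898 F1471
G1 X249.3888 Y128.0434
G1 X240.5501 Y73.8705
G1 X186.2973 Y65.5361
G1 X161.6058 Y114.5582
G00 X213.8404 Y96.1405
M4 S655
G1 X185.5546 Y113.0093 F1471
G1 X117.2777 Y127.4209
G1 X75.3730 Y124.3699
M5
G00 X0.0000 Y0.0000

1 u = 1 mm; y_m = 206.6250 − y.

[1] `<path>` closed polygon, #ff0000→score S655 F1471: (258.3421,102.5191) → (207.1360,31.4143) → (292.3756,133.0878) → (184.5169,135.7325) → (258.3421,102.5191) (closed)

[2] `<polygon>` rectangle, #ff0000→score S655 F1471: (140.8958,180.5069) → (180.2369,180.5069) → (180.2369,155.0119) → (140.8958,155.0119) → (140.8958,180.5069) (closed)

[3] `<polygon>` regular polygon, #ff0000→score S655 F1471: (161.6058,114.5582) → (200.5985,153.1898) → (249.3888,128.0434) → (240.5501,73.8705) → (186.2973,65.5361) → (161.6058,114.5582) (closed)

[4] `<path>` cubic bezier, #ff0000→score S655 F1471: (213.8404,96.1405) → (185.5546,113.0093) → (117.2777,127.4209) → (75.3730,124.3699)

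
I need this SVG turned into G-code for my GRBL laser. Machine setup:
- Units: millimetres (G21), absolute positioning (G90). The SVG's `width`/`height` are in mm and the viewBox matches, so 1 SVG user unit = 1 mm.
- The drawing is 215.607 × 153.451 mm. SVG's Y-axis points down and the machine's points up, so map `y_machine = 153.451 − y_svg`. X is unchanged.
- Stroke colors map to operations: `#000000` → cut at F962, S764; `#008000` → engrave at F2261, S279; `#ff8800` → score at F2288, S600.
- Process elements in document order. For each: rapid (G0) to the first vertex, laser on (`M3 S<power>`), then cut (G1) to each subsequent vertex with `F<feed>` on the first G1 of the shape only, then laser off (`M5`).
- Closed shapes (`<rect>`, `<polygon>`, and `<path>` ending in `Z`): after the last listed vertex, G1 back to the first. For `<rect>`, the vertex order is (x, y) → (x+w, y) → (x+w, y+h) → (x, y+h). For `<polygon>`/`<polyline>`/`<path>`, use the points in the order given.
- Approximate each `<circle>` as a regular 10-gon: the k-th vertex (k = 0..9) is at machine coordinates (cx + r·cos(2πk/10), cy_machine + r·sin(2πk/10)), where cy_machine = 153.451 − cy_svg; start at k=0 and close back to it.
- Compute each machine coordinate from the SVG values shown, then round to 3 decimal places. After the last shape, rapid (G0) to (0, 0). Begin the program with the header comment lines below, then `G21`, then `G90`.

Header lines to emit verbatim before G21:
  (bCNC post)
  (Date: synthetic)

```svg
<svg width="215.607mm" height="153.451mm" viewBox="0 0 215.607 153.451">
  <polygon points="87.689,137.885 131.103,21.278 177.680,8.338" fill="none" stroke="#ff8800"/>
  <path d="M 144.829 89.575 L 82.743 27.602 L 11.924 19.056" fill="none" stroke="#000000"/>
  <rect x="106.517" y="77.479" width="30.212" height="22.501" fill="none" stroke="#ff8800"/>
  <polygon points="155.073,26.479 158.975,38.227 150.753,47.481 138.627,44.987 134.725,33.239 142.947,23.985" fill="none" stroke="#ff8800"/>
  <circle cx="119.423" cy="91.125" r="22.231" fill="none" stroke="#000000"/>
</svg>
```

(bCNC post)
(Date: synthetic)
G21
G90
G0 X87.689 Y15.566
M3 S600
G1 X131.103 Y132.173 F2288
G1 X177.680 Y145.113
G1 X87.689 Y15.566
M5
G0 X144.829 Y63.876
M3 S764
G1 X82.743 Y125.849 F962
G1 X11.924 Y134.395
M5
G0 X106.517 Y75.972
M3 S600
G1 X136.729 Y75.972 F2288
G1 X136.729 Y53.471
G1 X106.517 Y53.471
G1 X106.517 Y75.972
M5
G0 X155.073 Y126.972
M3 S600
G1 X158.975 Y115.224 F2288
G1 X150.753 Y105.970
G1 X138.627 Y108.464
G1 X134.725 Y120.212
G1 X142.947 Y129.466
G1 X155.073 Y126.972
M5
G0 X141.654 Y62.326
M3 S764
G1 X137.408 Y75.393 F962
G1 X126.293 Y83.469
G1 X112.553 Y83.469
G1 X101.438 Y75.393
G1 X97.192 Y62.326
G1 X101.438 Y49.259
G1 X112.553 Y41.183
G1 X126.293 Y41.183
G1 X137.408 Y49.259
G1 X141.654 Y62.326
M5
G0 X0.000 Y0.000

Since the viewBox matches the mm dimensions, user units are millimetres directly. The only transform is the Y-flip y_m = 153.451 − y_svg.

Shape 1 is a closed polygon drawn with `<polygon>`. Its stroke #ff8800 means score at S600, F2288. After flipping Y the toolpath is (87.689,15.566) → (131.103,132.173) → (177.680,145.113) → (87.689,15.566), returning to the start.

Shape 2 is a open polyline drawn with `<path>`. Its stroke #000000 means cut at S764, F962. After flipping Y the toolpath is (144.829,63.876) → (82.743,125.849) → (11.924,134.395).

Shape 3 is a rectangle drawn with `<rect>`. Its stroke #ff8800 means score at S600, F2288. After flipping Y the toolpath is (106.517,75.972) → (136.729,75.972) → (136.729,53.471) → (106.517,53.471) → (106.517,75.972), returning to the start.

Shape 4 is a regular polygon drawn with `<polygon>`. Its stroke #ff8800 means score at S600, F2288. After flipping Y the toolpath is (155.073,126.972) → (158.975,115.224) → (150.753,105.970) → (138.627,108.464) → (134.725,120.212) → (142.947,129.466) → (155.073,126.972), returning to the start.

Shape 5 is a circle drawn with `<circle>`. Its stroke #000000 means cut at S764, F962. After flipping Y the toolpath is (141.654,62.326) → (137.408,75.393) → (126.293,83.469) → (112.553,83.469) → (101.438,75.393) → (97.192,62.326) → (101.438,49.259) → (112.553,41.183) → (126.293,41.183) → (137.408,49.259) → (141.654,62.326), returning to the start.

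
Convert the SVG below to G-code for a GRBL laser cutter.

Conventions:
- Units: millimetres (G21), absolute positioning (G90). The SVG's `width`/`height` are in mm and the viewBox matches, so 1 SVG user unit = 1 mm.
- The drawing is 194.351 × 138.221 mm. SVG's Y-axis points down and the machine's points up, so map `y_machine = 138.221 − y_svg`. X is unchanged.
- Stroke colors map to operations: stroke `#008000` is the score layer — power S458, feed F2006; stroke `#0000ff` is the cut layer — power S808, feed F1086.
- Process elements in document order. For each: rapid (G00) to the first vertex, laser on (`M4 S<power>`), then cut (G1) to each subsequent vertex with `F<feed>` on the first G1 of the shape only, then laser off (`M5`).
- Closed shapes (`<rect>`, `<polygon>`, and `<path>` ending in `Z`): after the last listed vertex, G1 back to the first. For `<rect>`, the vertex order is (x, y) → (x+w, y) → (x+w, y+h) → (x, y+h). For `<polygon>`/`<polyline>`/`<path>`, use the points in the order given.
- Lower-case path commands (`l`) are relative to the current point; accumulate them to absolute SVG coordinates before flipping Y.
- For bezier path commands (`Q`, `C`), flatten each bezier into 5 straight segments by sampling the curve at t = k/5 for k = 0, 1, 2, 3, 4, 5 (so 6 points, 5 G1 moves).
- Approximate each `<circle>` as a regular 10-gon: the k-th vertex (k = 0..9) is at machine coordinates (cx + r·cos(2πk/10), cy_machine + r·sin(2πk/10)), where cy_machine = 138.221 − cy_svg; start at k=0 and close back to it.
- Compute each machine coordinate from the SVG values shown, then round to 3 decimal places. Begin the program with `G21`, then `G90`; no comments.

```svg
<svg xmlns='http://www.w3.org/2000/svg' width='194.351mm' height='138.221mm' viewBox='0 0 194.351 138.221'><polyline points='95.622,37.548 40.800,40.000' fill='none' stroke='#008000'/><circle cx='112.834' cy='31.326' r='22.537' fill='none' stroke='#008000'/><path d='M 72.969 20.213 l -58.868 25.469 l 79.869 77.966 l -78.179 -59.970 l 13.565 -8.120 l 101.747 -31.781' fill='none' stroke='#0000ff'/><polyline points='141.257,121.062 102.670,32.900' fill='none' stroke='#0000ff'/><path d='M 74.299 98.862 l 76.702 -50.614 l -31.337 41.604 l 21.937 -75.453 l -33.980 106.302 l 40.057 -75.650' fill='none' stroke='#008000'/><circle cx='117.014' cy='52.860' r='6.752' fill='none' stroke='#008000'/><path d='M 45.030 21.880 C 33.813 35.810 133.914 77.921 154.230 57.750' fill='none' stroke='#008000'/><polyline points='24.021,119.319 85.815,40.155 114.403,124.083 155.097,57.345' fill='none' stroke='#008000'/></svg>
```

viewBox `0 0 194.351 138.221` with mm width/height → 1 unit = 1 mm. Flip: y_m = 138.221 − y_svg.

**Shape 1** — `<polyline>` line segment, stroke `#008000` → score (S458, F2006). Machine vertices: (95.622,100.673) → (40.800,98.221). Open path.

**Shape 2** — `<circle>` circle, stroke `#008000` → score (S458, F2006). Machine vertices: (135.371,106.895) → (131.067,120.142) → (119.798,128.329) → (105.870,128.329) → (94.601,120.142) → (90.297,106.895) → (94.601,93.648) → (105.870,85.461) → (119.798,85.461) → (131.067,93.648) → (135.371,106.895). Closed: final G1 returns to the first vertex.

**Shape 3** — `<path>` open polyline, stroke `#0000ff` → cut (S808, F1086). Machine vertices: (72.969,118.008) → (14.101,92.539) → (93.970,14.573) → (15.791,74.543) → (29.356,82.663) → (131.103,114.444). Open path.

**Shape 4** — `<polyline>` line segment, stroke `#0000ff` → cut (S808, F1086). Machine vertices: (141.257,17.159) → (102.670,105.321). Open path.

**Shape 5** — `<path>` open polyline, stroke `#008000` → score (S458, F2006). Machine vertices: (74.299,39.359) → (151.001,89.973) → (119.664,48.369) → (141.601,123.822) → (107.621,17.520) → (147.678,93.170). Open path.

**Shape 6** — `<circle>` circle, stroke `#008000` → score (S458, F2006). Machine vertices: (123.766,85.361) → (122.476,89.330) → (119.100,91.783) → (114.928,91.783) → (111.552,89.330) → (110.262,85.361) → (111.552,81.392) → (114.928,78.939) → (119.100,78.939) → (122.476,81.392) → (123.766,85.361). Closed: final G1 returns to the first vertex.

**Shape 7** — `<path>` cubic bezier, stroke `#008000` → score (S458, F2006). Control points (SVG): P0=(45.030,21.880), P1=(33.813,35.810), P2=(133.914,77.921), P3=(154.230,57.750); sampled at t=k/5. Machine vertices: (45.030,116.341) → (50.129,105.325) → (72.772,91.888) → (103.785,80.372) → (133.995,75.119) → (154.230,80.471). Open path.

**Shape 8** — `<polyline>` open polyline, stroke `#008000` → score (S458, F2006). Machine vertices: (24.021,18.902) → (85.815,98.066) → (114.403,14.138) → (155.097,80.876). Open path.

G21
G90
G00 X95.622 Y100.673
M4 S458
G1 X40.800 Y98.221 F2006
M5
G00 X135.371 Y106.895
M4 S458
G1 X131.067 Y120.142 F2006
G1 X119.798 Y128.329
G1 X105.870 Y128.329
G1 X94.601 Y120.142
G1 X90.297 Y106.895
G1 X94.601 Y93.648
G1 X105.870 Y85.461
G1 X119.798 Y85.461
G1 X131.067 Y93.648
G1 X135.371 Y106.895
M5
G00 X72.969 Y118.008
M4 S808
G1 X14.101 Y92.539 F1086
G1 X93.970 Y14.573
G1 X15.791 Y74.543
G1 X29.356 Y82.663
G1 X131.103 Y114.444
M5
G00 X141.257 Y17.159
M4 S808
G1 X102.670 Y105.321 F1086
M5
G00 X74.299 Y39.359
M4 S458
G1 X151.001 Y89.973 F2006
G1 X119.664 Y48.369
G1 X141.601 Y123.822
G1 X107.621 Y17.520
G1 X147.678 Y93.170
M5
G00 X123.766 Y85.361
M4 S458
G1 X122.476 Y89.330 F2006
G1 X119.100 Y91.783
G1 X114.928 Y91.783
G1 X111.552 Y89.330
G1 X110.262 Y85.361
G1 X111.552 Y81.392
G1 X114.928 Y78.939
G1 X119.100 Y78.939
G1 X122.476 Y81.392
G1 X123.766 Y85.361
M5
G00 X45.030 Y116.341
M4 S458
G1 X50.129 Y105.325 F2006
G1 X72.772 Y91.888
G1 X103.785 Y80.372
G1 X133.995 Y75.119
G1 X154.230 Y80.471
M5
G00 X24.021 Y18.902
M4 S458
G1 X85.815 Y98.066 F2006
G1 X114.403 Y14.138
G1 X155.097 Y80.876
M5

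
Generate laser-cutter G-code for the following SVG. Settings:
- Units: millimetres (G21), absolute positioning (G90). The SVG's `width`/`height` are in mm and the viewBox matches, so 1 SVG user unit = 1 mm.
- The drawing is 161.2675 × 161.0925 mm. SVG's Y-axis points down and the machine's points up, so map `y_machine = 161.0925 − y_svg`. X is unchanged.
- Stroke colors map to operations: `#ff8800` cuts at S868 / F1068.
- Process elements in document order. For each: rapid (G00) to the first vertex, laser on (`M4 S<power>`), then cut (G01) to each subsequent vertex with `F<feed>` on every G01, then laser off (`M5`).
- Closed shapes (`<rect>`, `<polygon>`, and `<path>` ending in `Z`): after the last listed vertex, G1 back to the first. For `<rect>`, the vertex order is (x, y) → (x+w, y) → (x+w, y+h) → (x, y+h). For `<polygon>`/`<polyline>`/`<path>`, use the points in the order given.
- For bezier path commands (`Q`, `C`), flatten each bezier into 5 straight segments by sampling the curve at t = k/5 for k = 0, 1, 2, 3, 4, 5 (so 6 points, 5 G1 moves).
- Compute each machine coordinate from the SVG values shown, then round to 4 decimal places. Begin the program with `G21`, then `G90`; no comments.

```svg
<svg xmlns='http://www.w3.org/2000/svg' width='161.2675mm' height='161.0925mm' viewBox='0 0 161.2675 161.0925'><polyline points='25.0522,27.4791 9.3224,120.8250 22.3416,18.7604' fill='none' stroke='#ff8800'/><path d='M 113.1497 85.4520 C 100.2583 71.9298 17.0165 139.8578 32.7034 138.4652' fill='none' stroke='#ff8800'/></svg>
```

G21
G90
G00 X25.0522 Y133.6134
M4 S868
G01 X9.3224 Y40.2675 F1068
G01 X22.3416 Y142.3321 F1068
M5
G00 X113.1497 Y75.6405
M4 S868
G01 X98.3270 Y75.1860 F1068
G01 X74.7457 Y62.4204 F1068
G01 X50.5310 Y44.5807 F1068
G01 X33.8085 Y28.9040 F1068
G01 X32.7034 Y22.6273 F1068
M5

1 u = 1 mm; y_m = 161.0925 − y.

[1] `<polyline>` open polyline, #ff8800→cut S868 F1068: (25.0522,133.6134) → (9.3224,40.2675) → (22.3416,142.3321)

[2] `<path>` cubic bezier, #ff8800→cut S868 F1068: (113.1497,75.6405) → (98.3270,75.1860) → (74.7457,62.4204) → (50.5310,44.5807) → (33.8085,28.9040) → (32.7034,22.6273)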